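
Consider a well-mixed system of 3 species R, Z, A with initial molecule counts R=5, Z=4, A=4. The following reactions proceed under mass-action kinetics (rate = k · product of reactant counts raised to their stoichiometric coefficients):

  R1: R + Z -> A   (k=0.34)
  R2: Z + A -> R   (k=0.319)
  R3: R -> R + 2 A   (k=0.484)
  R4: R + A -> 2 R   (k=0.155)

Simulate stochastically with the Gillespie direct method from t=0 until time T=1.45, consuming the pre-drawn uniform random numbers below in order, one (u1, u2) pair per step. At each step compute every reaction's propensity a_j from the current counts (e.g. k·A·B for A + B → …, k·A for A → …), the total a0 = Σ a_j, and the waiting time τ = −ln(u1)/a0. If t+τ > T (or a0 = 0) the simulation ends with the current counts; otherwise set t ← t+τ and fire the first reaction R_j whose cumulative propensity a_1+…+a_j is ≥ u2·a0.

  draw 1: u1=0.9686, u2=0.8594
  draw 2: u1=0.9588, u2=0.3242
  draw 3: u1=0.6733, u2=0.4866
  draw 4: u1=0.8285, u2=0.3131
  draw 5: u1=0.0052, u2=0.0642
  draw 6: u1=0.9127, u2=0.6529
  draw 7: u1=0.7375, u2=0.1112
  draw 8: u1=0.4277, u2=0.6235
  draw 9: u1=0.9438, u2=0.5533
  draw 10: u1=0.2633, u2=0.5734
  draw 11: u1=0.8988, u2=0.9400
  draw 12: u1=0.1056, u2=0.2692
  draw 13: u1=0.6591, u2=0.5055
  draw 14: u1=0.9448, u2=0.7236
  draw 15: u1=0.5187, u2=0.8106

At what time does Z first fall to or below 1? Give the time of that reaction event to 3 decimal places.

Threshold first reached at t = 0.048

t=0.000: R=5 Z=4 A=4
Draw 1: a1=6.800, a2=5.104, a3=2.420, a4=3.100, a0=17.424; τ=−ln(0.9686)/17.424=0.002 → t=0.002; u2·a0=0.8594·17.424=14.974; a1+…+a3=14.324 < 14.974 ≤ a1+…+a4=17.424 → R4 fires; R=6 Z=4 A=3
Draw 2: a1=8.160, a2=3.828, a3=2.904, a4=2.790, a0=17.682; τ=−ln(0.9588)/17.682=0.002 → t=0.004; u2·a0=0.3242·17.682=5.733 ≤ a1=8.160 → R1 fires; R=5 Z=3 A=4
Draw 3: a1=5.100, a2=3.828, a3=2.420, a4=3.100, a0=14.448; τ=−ln(0.6733)/14.448=0.027 → t=0.032; u2·a0=0.4866·14.448=7.030; a1=5.100 < 7.030 ≤ a1+a2=8.928 → R2 fires; R=6 Z=2 A=3
Draw 4: a1=4.080, a2=1.914, a3=2.904, a4=2.790, a0=11.688; τ=−ln(0.8285)/11.688=0.016 → t=0.048; u2·a0=0.3131·11.688=3.660 ≤ a1=4.080 → R1 fires; R=5 Z=1 A=4
Draw 5: a1=1.700, a2=1.276, a3=2.420, a4=3.100, a0=8.496; τ=−ln(0.0052)/8.496=0.619 → t=0.667; u2·a0=0.0642·8.496=0.545 ≤ a1=1.700 → R1 fires; R=4 Z=0 A=5
Draw 6: a1=0.000, a2=0.000, a3=1.936, a4=3.100, a0=5.036; τ=−ln(0.9127)/5.036=0.018 → t=0.685; u2·a0=0.6529·5.036=3.288; a1+…+a3=1.936 < 3.288 ≤ a1+…+a4=5.036 → R4 fires; R=5 Z=0 A=4
Draw 7: a1=0.000, a2=0.000, a3=2.420, a4=3.100, a0=5.520; τ=−ln(0.7375)/5.520=0.055 → t=0.740; u2·a0=0.1112·5.520=0.614; a1+a2=0.000 < 0.614 ≤ a1+…+a3=2.420 → R3 fires; R=5 Z=0 A=6
Draw 8: a1=0.000, a2=0.000, a3=2.420, a4=4.650, a0=7.070; τ=−ln(0.4277)/7.070=0.120 → t=0.860; u2·a0=0.6235·7.070=4.408; a1+…+a3=2.420 < 4.408 ≤ a1+…+a4=7.070 → R4 fires; R=6 Z=0 A=5
Draw 9: a1=0.000, a2=0.000, a3=2.904, a4=4.650, a0=7.554; τ=−ln(0.9438)/7.554=0.008 → t=0.868; u2·a0=0.5533·7.554=4.180; a1+…+a3=2.904 < 4.180 ≤ a1+…+a4=7.554 → R4 fires; R=7 Z=0 A=4
Draw 10: a1=0.000, a2=0.000, a3=3.388, a4=4.340, a0=7.728; τ=−ln(0.2633)/7.728=0.173 → t=1.040; u2·a0=0.5734·7.728=4.431; a1+…+a3=3.388 < 4.431 ≤ a1+…+a4=7.728 → R4 fires; R=8 Z=0 A=3
Draw 11: a1=0.000, a2=0.000, a3=3.872, a4=3.720, a0=7.592; τ=−ln(0.8988)/7.592=0.014 → t=1.055; u2·a0=0.9400·7.592=7.136; a1+…+a3=3.872 < 7.136 ≤ a1+…+a4=7.592 → R4 fires; R=9 Z=0 A=2
Draw 12: a1=0.000, a2=0.000, a3=4.356, a4=2.790, a0=7.146; τ=−ln(0.1056)/7.146=0.315 → t=1.369; u2·a0=0.2692·7.146=1.924; a1+a2=0.000 < 1.924 ≤ a1+…+a3=4.356 → R3 fires; R=9 Z=0 A=4
Draw 13: a1=0.000, a2=0.000, a3=4.356, a4=5.580, a0=9.936; τ=−ln(0.6591)/9.936=0.042 → t=1.411; u2·a0=0.5055·9.936=5.023; a1+…+a3=4.356 < 5.023 ≤ a1+…+a4=9.936 → R4 fires; R=10 Z=0 A=3
Draw 14: a1=0.000, a2=0.000, a3=4.840, a4=4.650, a0=9.490; τ=−ln(0.9448)/9.490=0.006 → t=1.417; u2·a0=0.7236·9.490=6.867; a1+…+a3=4.840 < 6.867 ≤ a1+…+a4=9.490 → R4 fires; R=11 Z=0 A=2
Draw 15: a1=0.000, a2=0.000, a3=5.324, a4=3.410, a0=8.734; τ=−ln(0.5187)/8.734=0.075 → t=1.492 > T=1.45: stop.
Z first becomes ≤ 1 when it reaches 1 at the event at t=0.048.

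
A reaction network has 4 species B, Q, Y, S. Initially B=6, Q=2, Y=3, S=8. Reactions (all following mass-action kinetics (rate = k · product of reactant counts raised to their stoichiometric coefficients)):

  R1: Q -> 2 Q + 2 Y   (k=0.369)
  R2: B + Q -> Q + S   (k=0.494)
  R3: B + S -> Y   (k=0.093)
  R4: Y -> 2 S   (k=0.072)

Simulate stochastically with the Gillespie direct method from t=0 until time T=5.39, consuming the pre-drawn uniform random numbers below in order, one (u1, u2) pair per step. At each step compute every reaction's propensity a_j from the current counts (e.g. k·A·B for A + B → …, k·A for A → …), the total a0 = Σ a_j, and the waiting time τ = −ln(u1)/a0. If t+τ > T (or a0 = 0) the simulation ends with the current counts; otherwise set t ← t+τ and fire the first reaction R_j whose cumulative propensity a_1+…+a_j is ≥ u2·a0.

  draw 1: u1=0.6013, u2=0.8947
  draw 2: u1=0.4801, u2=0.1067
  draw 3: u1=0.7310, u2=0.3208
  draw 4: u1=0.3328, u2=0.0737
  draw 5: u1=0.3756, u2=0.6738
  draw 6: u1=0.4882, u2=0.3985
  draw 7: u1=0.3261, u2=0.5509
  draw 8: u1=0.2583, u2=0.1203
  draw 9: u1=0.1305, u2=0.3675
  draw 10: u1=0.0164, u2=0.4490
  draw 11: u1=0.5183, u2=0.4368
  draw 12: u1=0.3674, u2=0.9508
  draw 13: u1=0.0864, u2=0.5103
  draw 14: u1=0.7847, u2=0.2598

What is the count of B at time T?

t=0.000: B=6 Q=2 Y=3 S=8
Draw 1: a1=0.738, a2=5.928, a3=4.464, a4=0.216, a0=11.346; τ=−ln(0.6013)/11.346=0.045 → t=0.045; u2·a0=0.8947·11.346=10.151; a1+a2=6.666 < 10.151 ≤ a1+…+a3=11.130 → R3 fires; B=5 Q=2 Y=4 S=7
Draw 2: a1=0.738, a2=4.940, a3=3.255, a4=0.288, a0=9.221; τ=−ln(0.4801)/9.221=0.080 → t=0.124; u2·a0=0.1067·9.221=0.984; a1=0.738 < 0.984 ≤ a1+a2=5.678 → R2 fires; B=4 Q=2 Y=4 S=8
Draw 3: a1=0.738, a2=3.952, a3=2.976, a4=0.288, a0=7.954; τ=−ln(0.7310)/7.954=0.039 → t=0.164; u2·a0=0.3208·7.954=2.552; a1=0.738 < 2.552 ≤ a1+a2=4.690 → R2 fires; B=3 Q=2 Y=4 S=9
Draw 4: a1=0.738, a2=2.964, a3=2.511, a4=0.288, a0=6.501; τ=−ln(0.3328)/6.501=0.169 → t=0.333; u2·a0=0.0737·6.501=0.479 ≤ a1=0.738 → R1 fires; B=3 Q=3 Y=6 S=9
Draw 5: a1=1.107, a2=4.446, a3=2.511, a4=0.432, a0=8.496; τ=−ln(0.3756)/8.496=0.115 → t=0.448; u2·a0=0.6738·8.496=5.725; a1+a2=5.553 < 5.725 ≤ a1+…+a3=8.064 → R3 fires; B=2 Q=3 Y=7 S=8
Draw 6: a1=1.107, a2=2.964, a3=1.488, a4=0.504, a0=6.063; τ=−ln(0.4882)/6.063=0.118 → t=0.567; u2·a0=0.3985·6.063=2.416; a1=1.107 < 2.416 ≤ a1+a2=4.071 → R2 fires; B=1 Q=3 Y=7 S=9
Draw 7: a1=1.107, a2=1.482, a3=0.837, a4=0.504, a0=3.930; τ=−ln(0.3261)/3.930=0.285 → t=0.852; u2·a0=0.5509·3.930=2.165; a1=1.107 < 2.165 ≤ a1+a2=2.589 → R2 fires; B=0 Q=3 Y=7 S=10
Draw 8: a1=1.107, a2=0.000, a3=0.000, a4=0.504, a0=1.611; τ=−ln(0.2583)/1.611=0.840 → t=1.692; u2·a0=0.1203·1.611=0.194 ≤ a1=1.107 → R1 fires; B=0 Q=4 Y=9 S=10
Draw 9: a1=1.476, a2=0.000, a3=0.000, a4=0.648, a0=2.124; τ=−ln(0.1305)/2.124=0.959 → t=2.651; u2·a0=0.3675·2.124=0.781 ≤ a1=1.476 → R1 fires; B=0 Q=5 Y=11 S=10
Draw 10: a1=1.845, a2=0.000, a3=0.000, a4=0.792, a0=2.637; τ=−ln(0.0164)/2.637=1.559 → t=4.209; u2·a0=0.4490·2.637=1.184 ≤ a1=1.845 → R1 fires; B=0 Q=6 Y=13 S=10
Draw 11: a1=2.214, a2=0.000, a3=0.000, a4=0.936, a0=3.150; τ=−ln(0.5183)/3.150=0.209 → t=4.418; u2·a0=0.4368·3.150=1.376 ≤ a1=2.214 → R1 fires; B=0 Q=7 Y=15 S=10
Draw 12: a1=2.583, a2=0.000, a3=0.000, a4=1.080, a0=3.663; τ=−ln(0.3674)/3.663=0.273 → t=4.691; u2·a0=0.9508·3.663=3.483; a1+…+a3=2.583 < 3.483 ≤ a1+…+a4=3.663 → R4 fires; B=0 Q=7 Y=14 S=12
Draw 13: a1=2.583, a2=0.000, a3=0.000, a4=1.008, a0=3.591; τ=−ln(0.0864)/3.591=0.682 → t=5.373; u2·a0=0.5103·3.591=1.832 ≤ a1=2.583 → R1 fires; B=0 Q=8 Y=16 S=12
Draw 14: a1=2.952, a2=0.000, a3=0.000, a4=1.152, a0=4.104; τ=−ln(0.7847)/4.104=0.059 → t=5.432 > T=5.39: stop.
Read off B at T=5.39: 0

B at T = 0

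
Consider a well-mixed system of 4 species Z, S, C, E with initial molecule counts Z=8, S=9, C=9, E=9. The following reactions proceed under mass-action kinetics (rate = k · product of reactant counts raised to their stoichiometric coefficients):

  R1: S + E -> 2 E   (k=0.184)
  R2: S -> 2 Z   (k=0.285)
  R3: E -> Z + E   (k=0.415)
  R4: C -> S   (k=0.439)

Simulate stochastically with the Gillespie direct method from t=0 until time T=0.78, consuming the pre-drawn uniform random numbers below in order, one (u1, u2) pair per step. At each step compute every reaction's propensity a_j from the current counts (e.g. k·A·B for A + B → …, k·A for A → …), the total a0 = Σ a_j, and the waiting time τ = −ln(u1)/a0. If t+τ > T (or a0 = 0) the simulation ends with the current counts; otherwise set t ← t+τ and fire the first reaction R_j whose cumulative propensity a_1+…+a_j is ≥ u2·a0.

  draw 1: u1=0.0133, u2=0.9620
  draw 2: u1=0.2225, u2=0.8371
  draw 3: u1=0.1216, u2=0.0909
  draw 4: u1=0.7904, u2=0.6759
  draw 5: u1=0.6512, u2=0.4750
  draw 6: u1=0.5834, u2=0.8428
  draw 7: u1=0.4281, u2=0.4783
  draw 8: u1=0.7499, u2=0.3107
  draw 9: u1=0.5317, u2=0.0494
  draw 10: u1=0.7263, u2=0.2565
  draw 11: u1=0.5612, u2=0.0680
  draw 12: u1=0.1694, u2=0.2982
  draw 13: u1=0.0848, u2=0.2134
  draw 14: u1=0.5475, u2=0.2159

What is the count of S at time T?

S at T = 0

t=0.000: Z=8 S=9 C=9 E=9
Draw 1: a1=14.904, a2=2.565, a3=3.735, a4=3.951, a0=25.155; τ=−ln(0.0133)/25.155=0.172 → t=0.172; u2·a0=0.9620·25.155=24.199; a1+…+a3=21.204 < 24.199 ≤ a1+…+a4=25.155 → R4 fires; Z=8 S=10 C=8 E=9
Draw 2: a1=16.560, a2=2.850, a3=3.735, a4=3.512, a0=26.657; τ=−ln(0.2225)/26.657=0.056 → t=0.228; u2·a0=0.8371·26.657=22.315; a1+a2=19.410 < 22.315 ≤ a1+…+a3=23.145 → R3 fires; Z=9 S=10 C=8 E=9
Draw 3: a1=16.560, a2=2.850, a3=3.735, a4=3.512, a0=26.657; τ=−ln(0.1216)/26.657=0.079 → t=0.307; u2·a0=0.0909·26.657=2.423 ≤ a1=16.560 → R1 fires; Z=9 S=9 C=8 E=10
Draw 4: a1=16.560, a2=2.565, a3=4.150, a4=3.512, a0=26.787; τ=−ln(0.7904)/26.787=0.009 → t=0.316; u2·a0=0.6759·26.787=18.105; a1=16.560 < 18.105 ≤ a1+a2=19.125 → R2 fires; Z=11 S=8 C=8 E=10
Draw 5: a1=14.720, a2=2.280, a3=4.150, a4=3.512, a0=24.662; τ=−ln(0.6512)/24.662=0.017 → t=0.333; u2·a0=0.4750·24.662=11.714 ≤ a1=14.720 → R1 fires; Z=11 S=7 C=8 E=11
Draw 6: a1=14.168, a2=1.995, a3=4.565, a4=3.512, a0=24.240; τ=−ln(0.5834)/24.240=0.022 → t=0.356; u2·a0=0.8428·24.240=20.429; a1+a2=16.163 < 20.429 ≤ a1+…+a3=20.728 → R3 fires; Z=12 S=7 C=8 E=11
Draw 7: a1=14.168, a2=1.995, a3=4.565, a4=3.512, a0=24.240; τ=−ln(0.4281)/24.240=0.035 → t=0.391; u2·a0=0.4783·24.240=11.594 ≤ a1=14.168 → R1 fires; Z=12 S=6 C=8 E=12
Draw 8: a1=13.248, a2=1.710, a3=4.980, a4=3.512, a0=23.450; τ=−ln(0.7499)/23.450=0.012 → t=0.403; u2·a0=0.3107·23.450=7.286 ≤ a1=13.248 → R1 fires; Z=12 S=5 C=8 E=13
Draw 9: a1=11.960, a2=1.425, a3=5.395, a4=3.512, a0=22.292; τ=−ln(0.5317)/22.292=0.028 → t=0.431; u2·a0=0.0494·22.292=1.101 ≤ a1=11.960 → R1 fires; Z=12 S=4 C=8 E=14
Draw 10: a1=10.304, a2=1.140, a3=5.810, a4=3.512, a0=20.766; τ=−ln(0.7263)/20.766=0.015 → t=0.447; u2·a0=0.2565·20.766=5.326 ≤ a1=10.304 → R1 fires; Z=12 S=3 C=8 E=15
Draw 11: a1=8.280, a2=0.855, a3=6.225, a4=3.512, a0=18.872; τ=−ln(0.5612)/18.872=0.031 → t=0.477; u2·a0=0.0680·18.872=1.283 ≤ a1=8.280 → R1 fires; Z=12 S=2 C=8 E=16
Draw 12: a1=5.888, a2=0.570, a3=6.640, a4=3.512, a0=16.610; τ=−ln(0.1694)/16.610=0.107 → t=0.584; u2·a0=0.2982·16.610=4.953 ≤ a1=5.888 → R1 fires; Z=12 S=1 C=8 E=17
Draw 13: a1=3.128, a2=0.285, a3=7.055, a4=3.512, a0=13.980; τ=−ln(0.0848)/13.980=0.176 → t=0.761; u2·a0=0.2134·13.980=2.983 ≤ a1=3.128 → R1 fires; Z=12 S=0 C=8 E=18
Draw 14: a1=0.000, a2=0.000, a3=7.470, a4=3.512, a0=10.982; τ=−ln(0.5475)/10.982=0.055 → t=0.815 > T=0.78: stop.
Read off S at T=0.78: 0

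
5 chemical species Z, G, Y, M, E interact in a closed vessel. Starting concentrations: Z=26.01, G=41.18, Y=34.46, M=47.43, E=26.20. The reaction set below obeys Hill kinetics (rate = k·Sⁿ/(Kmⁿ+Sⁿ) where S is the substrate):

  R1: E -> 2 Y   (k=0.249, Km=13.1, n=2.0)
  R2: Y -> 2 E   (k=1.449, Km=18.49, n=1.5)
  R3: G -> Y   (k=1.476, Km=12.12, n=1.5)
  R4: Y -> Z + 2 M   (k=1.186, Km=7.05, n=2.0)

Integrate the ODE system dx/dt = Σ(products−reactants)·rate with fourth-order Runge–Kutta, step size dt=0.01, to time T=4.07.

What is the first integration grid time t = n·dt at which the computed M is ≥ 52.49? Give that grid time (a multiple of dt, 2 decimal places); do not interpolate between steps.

Threshold first reached at t = 2.23

RK4 with dt=0.01: 407 steps to T=4.07. Trajectory (selected grid times):
t=0.00: Z=26.01 G=41.18 Y=34.46 M=47.43 E=26.20
t=0.45: Z=26.52 G=40.61 Y=34.23 M=48.45 E=27.04
t=0.90: Z=27.03 G=40.04 Y=34.01 M=49.48 E=27.89
t=1.36: Z=27.56 G=39.46 Y=33.78 M=50.52 E=28.74
t=1.81: Z=28.07 G=38.89 Y=33.56 M=51.55 E=29.58
t=2.22: Z=28.53 G=38.38 Y=33.36 M=52.48 E=30.33
t=2.23: Z=28.55 G=38.36 Y=33.35 M=52.50 E=30.35
t=2.26: Z=28.58 G=38.33 Y=33.34 M=52.57 E=30.41
t=2.71: Z=29.09 G=37.76 Y=33.12 M=53.59 E=31.23
t=3.17: Z=29.61 G=37.19 Y=32.90 M=54.63 E=32.07
t=3.62: Z=30.12 G=36.63 Y=32.68 M=55.65 E=32.89
t=4.07: Z=30.63 G=36.07 Y=32.46 M=56.67 E=33.71
M(2.22)=52.478 < 52.49 but M(2.23)=52.500 ≥ 52.49, so the first grid time is t=2.23.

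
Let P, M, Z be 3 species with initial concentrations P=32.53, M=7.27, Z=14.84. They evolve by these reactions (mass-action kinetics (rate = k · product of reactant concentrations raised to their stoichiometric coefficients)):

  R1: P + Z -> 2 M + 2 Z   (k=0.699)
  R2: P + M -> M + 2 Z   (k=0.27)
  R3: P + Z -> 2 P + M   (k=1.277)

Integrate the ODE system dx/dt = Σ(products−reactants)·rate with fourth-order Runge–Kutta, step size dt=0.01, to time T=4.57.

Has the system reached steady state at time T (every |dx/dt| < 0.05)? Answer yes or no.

Steady state at T: yes

RK4 with dt=0.01: 457 steps to T=4.57. Trajectory (selected grid times):
t=0.00: P=32.53 M=7.27 Z=14.84
t=0.51: P=0.00 M=567.20 Z=200.89
t=1.02: P=0.00 M=567.21 Z=200.89
t=1.52: P=0.00 M=567.21 Z=200.89
t=2.03: P=0.00 M=567.21 Z=200.89
t=2.54: P=0.00 M=567.21 Z=200.89
t=3.05: P=0.00 M=567.21 Z=200.89
t=3.55: P=0.00 M=567.21 Z=200.89
t=4.06: P=0.00 M=567.21 Z=200.89
t=4.57: P=0.00 M=567.21 Z=200.89
Rates at T: R1=0.0000, R2=0.0000, R3=0.0000
dx/dt at T (Σ net stoichiometry × rate): P=-0.0000, M=+0.0000, Z=+0.0000
Largest |dx/dt| is |+0.0000| (M) < 0.05 → steady.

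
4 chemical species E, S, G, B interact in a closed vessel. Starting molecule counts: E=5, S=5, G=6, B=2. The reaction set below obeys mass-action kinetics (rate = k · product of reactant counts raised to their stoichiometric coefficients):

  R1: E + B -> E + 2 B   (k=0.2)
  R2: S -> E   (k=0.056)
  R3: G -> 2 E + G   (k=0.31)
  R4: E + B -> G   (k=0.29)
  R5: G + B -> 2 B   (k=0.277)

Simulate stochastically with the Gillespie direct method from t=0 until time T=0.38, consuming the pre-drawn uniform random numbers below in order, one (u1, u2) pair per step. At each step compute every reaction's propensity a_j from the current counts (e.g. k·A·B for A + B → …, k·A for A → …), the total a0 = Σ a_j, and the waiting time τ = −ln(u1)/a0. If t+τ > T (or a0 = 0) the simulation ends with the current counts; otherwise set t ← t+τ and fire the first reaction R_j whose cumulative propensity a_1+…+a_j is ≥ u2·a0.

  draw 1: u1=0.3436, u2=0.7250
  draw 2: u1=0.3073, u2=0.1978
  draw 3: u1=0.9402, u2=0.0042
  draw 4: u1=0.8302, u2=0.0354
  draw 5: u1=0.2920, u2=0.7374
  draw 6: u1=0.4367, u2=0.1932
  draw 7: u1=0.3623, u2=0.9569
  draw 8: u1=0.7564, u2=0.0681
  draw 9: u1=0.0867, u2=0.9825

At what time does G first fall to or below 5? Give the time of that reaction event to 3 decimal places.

t=0.000: E=5 S=5 G=6 B=2
Draw 1: a1=2.000, a2=0.280, a3=1.860, a4=2.900, a5=3.324, a0=10.364; τ=−ln(0.3436)/10.364=0.103 → t=0.103; u2·a0=0.7250·10.364=7.514; a1+…+a4=7.040 < 7.514 ≤ a1+…+a5=10.364 → R5 fires; E=5 S=5 G=5 B=3
Draw 2: a1=3.000, a2=0.280, a3=1.550, a4=4.350, a5=4.155, a0=13.335; τ=−ln(0.3073)/13.335=0.088 → t=0.192; u2·a0=0.1978·13.335=2.638 ≤ a1=3.000 → R1 fires; E=5 S=5 G=5 B=4
Draw 3: a1=4.000, a2=0.280, a3=1.550, a4=5.800, a5=5.540, a0=17.170; τ=−ln(0.9402)/17.170=0.004 → t=0.195; u2·a0=0.0042·17.170=0.072 ≤ a1=4.000 → R1 fires; E=5 S=5 G=5 B=5
Draw 4: a1=5.000, a2=0.280, a3=1.550, a4=7.250, a5=6.925, a0=21.005; τ=−ln(0.8302)/21.005=0.009 → t=0.204; u2·a0=0.0354·21.005=0.744 ≤ a1=5.000 → R1 fires; E=5 S=5 G=5 B=6
Draw 5: a1=6.000, a2=0.280, a3=1.550, a4=8.700, a5=8.310, a0=24.840; τ=−ln(0.2920)/24.840=0.050 → t=0.254; u2·a0=0.7374·24.840=18.317; a1+…+a4=16.530 < 18.317 ≤ a1+…+a5=24.840 → R5 fires; E=5 S=5 G=4 B=7
Draw 6: a1=7.000, a2=0.280, a3=1.240, a4=10.150, a5=7.756, a0=26.426; τ=−ln(0.4367)/26.426=0.031 → t=0.285; u2·a0=0.1932·26.426=5.106 ≤ a1=7.000 → R1 fires; E=5 S=5 G=4 B=8
Draw 7: a1=8.000, a2=0.280, a3=1.240, a4=11.600, a5=8.864, a0=29.984; τ=−ln(0.3623)/29.984=0.034 → t=0.319; u2·a0=0.9569·29.984=28.692; a1+…+a4=21.120 < 28.692 ≤ a1+…+a5=29.984 → R5 fires; E=5 S=5 G=3 B=9
Draw 8: a1=9.000, a2=0.280, a3=0.930, a4=13.050, a5=7.479, a0=30.739; τ=−ln(0.7564)/30.739=0.009 → t=0.328; u2·a0=0.0681·30.739=2.093 ≤ a1=9.000 → R1 fires; E=5 S=5 G=3 B=10
Draw 9: a1=10.000, a2=0.280, a3=0.930, a4=14.500, a5=8.310, a0=34.020; τ=−ln(0.0867)/34.020=0.072 → t=0.400 > T=0.38: stop.
G first becomes ≤ 5 when it reaches 5 at the event at t=0.103.

Threshold first reached at t = 0.103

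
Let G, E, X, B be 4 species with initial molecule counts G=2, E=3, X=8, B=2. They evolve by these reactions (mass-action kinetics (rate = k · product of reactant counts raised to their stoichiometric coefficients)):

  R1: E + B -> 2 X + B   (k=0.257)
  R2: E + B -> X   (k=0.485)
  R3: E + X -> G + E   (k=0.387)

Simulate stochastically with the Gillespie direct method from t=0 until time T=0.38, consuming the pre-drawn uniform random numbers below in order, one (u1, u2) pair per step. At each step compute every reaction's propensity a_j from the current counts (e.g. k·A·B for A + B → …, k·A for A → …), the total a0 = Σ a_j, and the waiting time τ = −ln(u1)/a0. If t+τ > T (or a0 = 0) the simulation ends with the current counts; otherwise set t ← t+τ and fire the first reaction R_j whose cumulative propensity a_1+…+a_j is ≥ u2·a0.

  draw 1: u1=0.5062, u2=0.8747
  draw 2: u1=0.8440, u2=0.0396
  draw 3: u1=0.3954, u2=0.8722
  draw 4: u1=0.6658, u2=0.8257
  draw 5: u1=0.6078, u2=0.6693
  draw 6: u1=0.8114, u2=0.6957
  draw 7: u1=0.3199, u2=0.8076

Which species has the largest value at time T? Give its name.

Dominant species at T: G

t=0.000: G=2 E=3 X=8 B=2
Draw 1: a1=1.542, a2=2.910, a3=9.288, a0=13.740; τ=−ln(0.5062)/13.740=0.050 → t=0.050; u2·a0=0.8747·13.740=12.018; a1+a2=4.452 < 12.018 ≤ a1+…+a3=13.740 → R3 fires; G=3 E=3 X=7 B=2
Draw 2: a1=1.542, a2=2.910, a3=8.127, a0=12.579; τ=−ln(0.8440)/12.579=0.013 → t=0.063; u2·a0=0.0396·12.579=0.498 ≤ a1=1.542 → R1 fires; G=3 E=2 X=9 B=2
Draw 3: a1=1.028, a2=1.940, a3=6.966, a0=9.934; τ=−ln(0.3954)/9.934=0.093 → t=0.156; u2·a0=0.8722·9.934=8.664; a1+a2=2.968 < 8.664 ≤ a1+…+a3=9.934 → R3 fires; G=4 E=2 X=8 B=2
Draw 4: a1=1.028, a2=1.940, a3=6.192, a0=9.160; τ=−ln(0.6658)/9.160=0.044 → t=0.201; u2·a0=0.8257·9.160=7.563; a1+a2=2.968 < 7.563 ≤ a1+…+a3=9.160 → R3 fires; G=5 E=2 X=7 B=2
Draw 5: a1=1.028, a2=1.940, a3=5.418, a0=8.386; τ=−ln(0.6078)/8.386=0.059 → t=0.260; u2·a0=0.6693·8.386=5.613; a1+a2=2.968 < 5.613 ≤ a1+…+a3=8.386 → R3 fires; G=6 E=2 X=6 B=2
Draw 6: a1=1.028, a2=1.940, a3=4.644, a0=7.612; τ=−ln(0.8114)/7.612=0.027 → t=0.288; u2·a0=0.6957·7.612=5.296; a1+a2=2.968 < 5.296 ≤ a1+…+a3=7.612 → R3 fires; G=7 E=2 X=5 B=2
Draw 7: a1=1.028, a2=1.940, a3=3.870, a0=6.838; τ=−ln(0.3199)/6.838=0.167 → t=0.454 > T=0.38: stop.
At T=0.38: G=7 E=2 X=5 B=2; the largest is G.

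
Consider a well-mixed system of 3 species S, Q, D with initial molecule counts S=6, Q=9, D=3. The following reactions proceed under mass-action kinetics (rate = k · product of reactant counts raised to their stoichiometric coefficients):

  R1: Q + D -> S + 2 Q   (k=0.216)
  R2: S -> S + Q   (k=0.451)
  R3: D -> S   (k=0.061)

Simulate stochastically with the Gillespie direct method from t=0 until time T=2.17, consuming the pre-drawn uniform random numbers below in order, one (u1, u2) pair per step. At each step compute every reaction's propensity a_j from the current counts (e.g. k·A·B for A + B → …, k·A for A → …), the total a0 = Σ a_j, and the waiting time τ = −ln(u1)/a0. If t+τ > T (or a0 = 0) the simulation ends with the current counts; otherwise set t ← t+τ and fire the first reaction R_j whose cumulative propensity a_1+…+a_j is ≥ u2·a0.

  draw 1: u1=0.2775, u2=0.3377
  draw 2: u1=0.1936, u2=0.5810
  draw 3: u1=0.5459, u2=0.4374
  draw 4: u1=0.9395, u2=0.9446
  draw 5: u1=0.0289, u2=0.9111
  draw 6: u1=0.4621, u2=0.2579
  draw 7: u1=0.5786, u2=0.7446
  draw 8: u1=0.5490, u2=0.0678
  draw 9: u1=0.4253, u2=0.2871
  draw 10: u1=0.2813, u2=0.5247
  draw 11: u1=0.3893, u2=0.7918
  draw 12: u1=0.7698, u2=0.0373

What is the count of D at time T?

t=0.000: S=6 Q=9 D=3
Draw 1: a1=5.832, a2=2.706, a3=0.183, a0=8.721; τ=−ln(0.2775)/8.721=0.147 → t=0.147; u2·a0=0.3377·8.721=2.945 ≤ a1=5.832 → R1 fires; S=7 Q=10 D=2
Draw 2: a1=4.320, a2=3.157, a3=0.122, a0=7.599; τ=−ln(0.1936)/7.599=0.216 → t=0.363; u2·a0=0.5810·7.599=4.415; a1=4.320 < 4.415 ≤ a1+a2=7.477 → R2 fires; S=7 Q=11 D=2
Draw 3: a1=4.752, a2=3.157, a3=0.122, a0=8.031; τ=−ln(0.5459)/8.031=0.075 → t=0.438; u2·a0=0.4374·8.031=3.513 ≤ a1=4.752 → R1 fires; S=8 Q=12 D=1
Draw 4: a1=2.592, a2=3.608, a3=0.061, a0=6.261; τ=−ln(0.9395)/6.261=0.010 → t=0.448; u2·a0=0.9446·6.261=5.914; a1=2.592 < 5.914 ≤ a1+a2=6.200 → R2 fires; S=8 Q=13 D=1
Draw 5: a1=2.808, a2=3.608, a3=0.061, a0=6.477; τ=−ln(0.0289)/6.477=0.547 → t=0.996; u2·a0=0.9111·6.477=5.901; a1=2.808 < 5.901 ≤ a1+a2=6.416 → R2 fires; S=8 Q=14 D=1
Draw 6: a1=3.024, a2=3.608, a3=0.061, a0=6.693; τ=−ln(0.4621)/6.693=0.115 → t=1.111; u2·a0=0.2579·6.693=1.726 ≤ a1=3.024 → R1 fires; S=9 Q=15 D=0
Draw 7: a1=0.000, a2=4.059, a3=0.000, a0=4.059; τ=−ln(0.5786)/4.059=0.135 → t=1.246; u2·a0=0.7446·4.059=3.022; a1=0.000 < 3.022 ≤ a1+a2=4.059 → R2 fires; S=9 Q=16 D=0
Draw 8: a1=0.000, a2=4.059, a3=0.000, a0=4.059; τ=−ln(0.5490)/4.059=0.148 → t=1.393; u2·a0=0.0678·4.059=0.275; a1=0.000 < 0.275 ≤ a1+a2=4.059 → R2 fires; S=9 Q=17 D=0
Draw 9: a1=0.000, a2=4.059, a3=0.000, a0=4.059; τ=−ln(0.4253)/4.059=0.211 → t=1.604; u2·a0=0.2871·4.059=1.165; a1=0.000 < 1.165 ≤ a1+a2=4.059 → R2 fires; S=9 Q=18 D=0
Draw 10: a1=0.000, a2=4.059, a3=0.000, a0=4.059; τ=−ln(0.2813)/4.059=0.312 → t=1.917; u2·a0=0.5247·4.059=2.130; a1=0.000 < 2.130 ≤ a1+a2=4.059 → R2 fires; S=9 Q=19 D=0
Draw 11: a1=0.000, a2=4.059, a3=0.000, a0=4.059; τ=−ln(0.3893)/4.059=0.232 → t=2.149; u2·a0=0.7918·4.059=3.214; a1=0.000 < 3.214 ≤ a1+a2=4.059 → R2 fires; S=9 Q=20 D=0
Draw 12: a1=0.000, a2=4.059, a3=0.000, a0=4.059; τ=−ln(0.7698)/4.059=0.064 → t=2.213 > T=2.17: stop.
Read off D at T=2.17: 0

D at T = 0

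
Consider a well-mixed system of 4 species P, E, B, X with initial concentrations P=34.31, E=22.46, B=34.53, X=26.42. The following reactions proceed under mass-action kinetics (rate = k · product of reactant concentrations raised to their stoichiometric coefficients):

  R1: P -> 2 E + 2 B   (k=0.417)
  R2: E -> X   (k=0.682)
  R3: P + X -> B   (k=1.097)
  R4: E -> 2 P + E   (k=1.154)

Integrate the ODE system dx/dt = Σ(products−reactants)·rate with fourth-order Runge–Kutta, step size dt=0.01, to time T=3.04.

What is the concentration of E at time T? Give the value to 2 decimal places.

E at T = 87.63

RK4 with dt=0.01: 304 steps to T=3.04. Trajectory (selected grid times):
t=0.00: P=34.31 E=22.46 B=34.53 X=26.42
t=0.34: P=18.67 E=22.09 B=70.10 X=0.84
t=0.68: P=27.57 E=23.41 B=82.18 X=0.54
t=1.01: P=36.43 E=26.61 B=96.66 X=0.46
t=1.35: P=46.55 E=31.63 B=115.15 X=0.42
t=1.69: P=58.39 E=38.37 B=138.07 X=0.41
t=2.03: P=72.64 E=47.02 B=166.45 X=0.40
t=2.36: P=89.47 E=57.53 B=200.41 X=0.40
t=2.70: P=110.72 E=70.97 B=243.53 X=0.40
t=3.04: P=136.90 E=87.63 B=296.83 X=0.40
Read off E at T=3.04: 87.63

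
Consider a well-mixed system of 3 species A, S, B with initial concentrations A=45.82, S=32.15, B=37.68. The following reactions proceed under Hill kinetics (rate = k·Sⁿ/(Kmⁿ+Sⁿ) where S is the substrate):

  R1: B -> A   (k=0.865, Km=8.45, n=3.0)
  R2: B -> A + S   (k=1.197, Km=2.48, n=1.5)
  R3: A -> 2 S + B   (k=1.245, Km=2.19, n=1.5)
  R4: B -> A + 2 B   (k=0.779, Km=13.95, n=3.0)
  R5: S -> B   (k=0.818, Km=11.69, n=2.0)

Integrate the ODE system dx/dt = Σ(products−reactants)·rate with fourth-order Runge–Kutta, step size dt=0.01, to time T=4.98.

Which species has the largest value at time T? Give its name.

Dominant species at T: A

RK4 with dt=0.01: 498 steps to T=4.98. Trajectory (selected grid times):
t=0.00: A=45.82 S=32.15 B=37.68
t=0.55: A=46.67 S=33.75 B=38.05
t=1.11: A=47.53 S=35.38 B=38.43
t=1.66: A=48.38 S=36.98 B=38.80
t=2.21: A=49.23 S=38.57 B=39.18
t=2.77: A=50.10 S=40.19 B=39.57
t=3.32: A=50.95 S=41.78 B=39.96
t=3.87: A=51.80 S=43.37 B=40.35
t=4.43: A=52.67 S=44.99 B=40.74
t=4.98: A=53.52 S=46.57 B=41.14
At T=4.98: A=53.52 S=46.57 B=41.14; the largest is A.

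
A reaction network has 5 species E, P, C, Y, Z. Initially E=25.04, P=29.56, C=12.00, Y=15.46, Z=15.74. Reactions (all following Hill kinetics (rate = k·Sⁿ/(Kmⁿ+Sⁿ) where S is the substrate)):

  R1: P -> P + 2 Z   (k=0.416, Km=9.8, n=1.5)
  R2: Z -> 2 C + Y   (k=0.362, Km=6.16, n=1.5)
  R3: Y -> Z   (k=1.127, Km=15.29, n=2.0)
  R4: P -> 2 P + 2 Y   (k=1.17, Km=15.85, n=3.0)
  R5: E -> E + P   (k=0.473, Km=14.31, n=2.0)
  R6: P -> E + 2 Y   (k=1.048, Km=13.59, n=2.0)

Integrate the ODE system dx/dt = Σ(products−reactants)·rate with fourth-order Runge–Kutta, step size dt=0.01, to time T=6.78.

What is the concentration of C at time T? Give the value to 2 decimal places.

RK4 with dt=0.01: 678 steps to T=6.78. Trajectory (selected grid times):
t=0.00: E=25.04 P=29.56 C=12.00 Y=15.46 Z=15.74
t=0.75: E=25.69 P=29.94 C=12.44 Y=18.04 Z=16.51
t=1.51: E=26.35 P=30.33 C=12.89 Y=20.62 Z=17.34
t=2.26: E=27.01 P=30.72 C=13.34 Y=23.13 Z=18.21
t=3.01: E=27.67 P=31.11 C=13.80 Y=25.61 Z=19.12
t=3.77: E=28.34 P=31.52 C=14.27 Y=28.12 Z=20.07
t=4.52: E=29.00 P=31.92 C=14.73 Y=30.57 Z=21.03
t=5.27: E=29.67 P=32.32 C=15.20 Y=33.02 Z=22.02
t=6.03: E=30.35 P=32.73 C=15.68 Y=35.50 Z=23.03
t=6.78: E=31.02 P=33.14 C=16.16 Y=37.94 Z=24.05
Read off C at T=6.78: 16.16

C at T = 16.16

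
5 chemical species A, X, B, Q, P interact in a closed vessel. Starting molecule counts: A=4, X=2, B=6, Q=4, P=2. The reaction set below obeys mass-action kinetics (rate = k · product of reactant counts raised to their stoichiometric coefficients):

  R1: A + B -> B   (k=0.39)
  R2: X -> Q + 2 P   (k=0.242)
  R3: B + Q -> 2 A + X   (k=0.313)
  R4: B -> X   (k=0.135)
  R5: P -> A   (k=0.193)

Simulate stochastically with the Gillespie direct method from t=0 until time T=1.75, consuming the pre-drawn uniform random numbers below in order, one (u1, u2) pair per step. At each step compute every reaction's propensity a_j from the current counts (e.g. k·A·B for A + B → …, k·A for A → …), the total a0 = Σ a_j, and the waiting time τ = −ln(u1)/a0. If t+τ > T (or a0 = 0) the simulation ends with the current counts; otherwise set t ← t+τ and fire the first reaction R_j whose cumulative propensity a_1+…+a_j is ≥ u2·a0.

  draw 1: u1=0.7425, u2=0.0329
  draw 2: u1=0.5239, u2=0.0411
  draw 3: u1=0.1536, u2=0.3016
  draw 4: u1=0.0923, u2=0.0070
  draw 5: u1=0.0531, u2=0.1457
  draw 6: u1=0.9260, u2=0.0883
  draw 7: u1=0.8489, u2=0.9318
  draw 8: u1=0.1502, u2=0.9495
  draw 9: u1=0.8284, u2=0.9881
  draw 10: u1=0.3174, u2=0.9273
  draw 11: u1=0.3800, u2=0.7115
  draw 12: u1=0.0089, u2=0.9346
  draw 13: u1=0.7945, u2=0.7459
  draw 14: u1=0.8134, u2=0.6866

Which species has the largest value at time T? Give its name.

t=0.000: A=4 X=2 B=6 Q=4 P=2
Draw 1: a1=9.360, a2=0.484, a3=7.512, a4=0.810, a5=0.386, a0=18.552; τ=−ln(0.7425)/18.552=0.016 → t=0.016; u2·a0=0.0329·18.552=0.610 ≤ a1=9.360 → R1 fires; A=3 X=2 B=6 Q=4 P=2
Draw 2: a1=7.020, a2=0.484, a3=7.512, a4=0.810, a5=0.386, a0=16.212; τ=−ln(0.5239)/16.212=0.040 → t=0.056; u2·a0=0.0411·16.212=0.666 ≤ a1=7.020 → R1 fires; A=2 X=2 B=6 Q=4 P=2
Draw 3: a1=4.680, a2=0.484, a3=7.512, a4=0.810, a5=0.386, a0=13.872; τ=−ln(0.1536)/13.872=0.135 → t=0.191; u2·a0=0.3016·13.872=4.184 ≤ a1=4.680 → R1 fires; A=1 X=2 B=6 Q=4 P=2
Draw 4: a1=2.340, a2=0.484, a3=7.512, a4=0.810, a5=0.386, a0=11.532; τ=−ln(0.0923)/11.532=0.207 → t=0.398; u2·a0=0.0070·11.532=0.081 ≤ a1=2.340 → R1 fires; A=0 X=2 B=6 Q=4 P=2
Draw 5: a1=0.000, a2=0.484, a3=7.512, a4=0.810, a5=0.386, a0=9.192; τ=−ln(0.0531)/9.192=0.319 → t=0.717; u2·a0=0.1457·9.192=1.339; a1+a2=0.484 < 1.339 ≤ a1+…+a3=7.996 → R3 fires; A=2 X=3 B=5 Q=3 P=2
Draw 6: a1=3.900, a2=0.726, a3=4.695, a4=0.675, a5=0.386, a0=10.382; τ=−ln(0.9260)/10.382=0.007 → t=0.724; u2·a0=0.0883·10.382=0.917 ≤ a1=3.900 → R1 fires; A=1 X=3 B=5 Q=3 P=2
Draw 7: a1=1.950, a2=0.726, a3=4.695, a4=0.675, a5=0.386, a0=8.432; τ=−ln(0.8489)/8.432=0.019 → t=0.744; u2·a0=0.9318·8.432=7.857; a1+…+a3=7.371 < 7.857 ≤ a1+…+a4=8.046 → R4 fires; A=1 X=4 B=4 Q=3 P=2
Draw 8: a1=1.560, a2=0.968, a3=3.756, a4=0.540, a5=0.386, a0=7.210; τ=−ln(0.1502)/7.210=0.263 → t=1.007; u2·a0=0.9495·7.210=6.846; a1+…+a4=6.824 < 6.846 ≤ a1+…+a5=7.210 → R5 fires; A=2 X=4 B=4 Q=3 P=1
Draw 9: a1=3.120, a2=0.968, a3=3.756, a4=0.540, a5=0.193, a0=8.577; τ=−ln(0.8284)/8.577=0.022 → t=1.029; u2·a0=0.9881·8.577=8.475; a1+…+a4=8.384 < 8.475 ≤ a1+…+a5=8.577 → R5 fires; A=3 X=4 B=4 Q=3 P=0
Draw 10: a1=4.680, a2=0.968, a3=3.756, a4=0.540, a5=0.000, a0=9.944; τ=−ln(0.3174)/9.944=0.115 → t=1.144; u2·a0=0.9273·9.944=9.221; a1+a2=5.648 < 9.221 ≤ a1+…+a3=9.404 → R3 fires; A=5 X=5 B=3 Q=2 P=0
Draw 11: a1=5.850, a2=1.210, a3=1.878, a4=0.405, a5=0.000, a0=9.343; τ=−ln(0.3800)/9.343=0.104 → t=1.248; u2·a0=0.7115·9.343=6.648; a1=5.850 < 6.648 ≤ a1+a2=7.060 → R2 fires; A=5 X=4 B=3 Q=3 P=2
Draw 12: a1=5.850, a2=0.968, a3=2.817, a4=0.405, a5=0.386, a0=10.426; τ=−ln(0.0089)/10.426=0.453 → t=1.701; u2·a0=0.9346·10.426=9.744; a1+…+a3=9.635 < 9.744 ≤ a1+…+a4=10.040 → R4 fires; A=5 X=5 B=2 Q=3 P=2
Draw 13: a1=3.900, a2=1.210, a3=1.878, a4=0.270, a5=0.386, a0=7.644; τ=−ln(0.7945)/7.644=0.030 → t=1.731; u2·a0=0.7459·7.644=5.702; a1+a2=5.110 < 5.702 ≤ a1+…+a3=6.988 → R3 fires; A=7 X=6 B=1 Q=2 P=2
Draw 14: a1=2.730, a2=1.452, a3=0.626, a4=0.135, a5=0.386, a0=5.329; τ=−ln(0.8134)/5.329=0.039 → t=1.769 > T=1.75: stop.
At T=1.75: A=7 X=6 B=1 Q=2 P=2; the largest is A.

Dominant species at T: A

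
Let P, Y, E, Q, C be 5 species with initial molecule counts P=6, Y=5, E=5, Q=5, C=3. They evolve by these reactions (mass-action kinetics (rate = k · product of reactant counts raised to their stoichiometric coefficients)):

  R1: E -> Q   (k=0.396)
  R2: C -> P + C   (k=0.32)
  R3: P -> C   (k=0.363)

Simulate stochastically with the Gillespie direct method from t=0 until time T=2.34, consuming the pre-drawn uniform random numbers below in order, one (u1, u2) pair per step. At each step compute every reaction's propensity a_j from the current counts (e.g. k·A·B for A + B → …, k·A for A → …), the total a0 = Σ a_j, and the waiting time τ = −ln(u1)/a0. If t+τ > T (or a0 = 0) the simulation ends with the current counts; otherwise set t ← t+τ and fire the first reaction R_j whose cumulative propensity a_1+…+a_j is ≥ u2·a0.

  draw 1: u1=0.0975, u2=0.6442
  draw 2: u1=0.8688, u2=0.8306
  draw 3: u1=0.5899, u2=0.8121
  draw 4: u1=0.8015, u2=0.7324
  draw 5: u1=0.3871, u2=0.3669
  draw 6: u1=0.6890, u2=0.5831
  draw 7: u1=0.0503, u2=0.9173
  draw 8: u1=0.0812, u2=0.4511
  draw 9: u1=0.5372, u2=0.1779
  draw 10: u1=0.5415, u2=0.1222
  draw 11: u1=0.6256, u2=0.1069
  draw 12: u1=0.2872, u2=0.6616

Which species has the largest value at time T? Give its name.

t=0.000: P=6 Y=5 E=5 Q=5 C=3
Draw 1: a1=1.980, a2=0.960, a3=2.178, a0=5.118; τ=−ln(0.0975)/5.118=0.455 → t=0.455; u2·a0=0.6442·5.118=3.297; a1+a2=2.940 < 3.297 ≤ a1+…+a3=5.118 → R3 fires; P=5 Y=5 E=5 Q=5 C=4
Draw 2: a1=1.980, a2=1.280, a3=1.815, a0=5.075; τ=−ln(0.8688)/5.075=0.028 → t=0.483; u2·a0=0.8306·5.075=4.215; a1+a2=3.260 < 4.215 ≤ a1+…+a3=5.075 → R3 fires; P=4 Y=5 E=5 Q=5 C=5
Draw 3: a1=1.980, a2=1.600, a3=1.452, a0=5.032; τ=−ln(0.5899)/5.032=0.105 → t=0.587; u2·a0=0.8121·5.032=4.086; a1+a2=3.580 < 4.086 ≤ a1+…+a3=5.032 → R3 fires; P=3 Y=5 E=5 Q=5 C=6
Draw 4: a1=1.980, a2=1.920, a3=1.089, a0=4.989; τ=−ln(0.8015)/4.989=0.044 → t=0.632; u2·a0=0.7324·4.989=3.654; a1=1.980 < 3.654 ≤ a1+a2=3.900 → R2 fires; P=4 Y=5 E=5 Q=5 C=6
Draw 5: a1=1.980, a2=1.920, a3=1.452, a0=5.352; τ=−ln(0.3871)/5.352=0.177 → t=0.809; u2·a0=0.3669·5.352=1.964 ≤ a1=1.980 → R1 fires; P=4 Y=5 E=4 Q=6 C=6
Draw 6: a1=1.584, a2=1.920, a3=1.452, a0=4.956; τ=−ln(0.6890)/4.956=0.075 → t=0.884; u2·a0=0.5831·4.956=2.890; a1=1.584 < 2.890 ≤ a1+a2=3.504 → R2 fires; P=5 Y=5 E=4 Q=6 C=6
Draw 7: a1=1.584, a2=1.920, a3=1.815, a0=5.319; τ=−ln(0.0503)/5.319=0.562 → t=1.446; u2·a0=0.9173·5.319=4.879; a1+a2=3.504 < 4.879 ≤ a1+…+a3=5.319 → R3 fires; P=4 Y=5 E=4 Q=6 C=7
Draw 8: a1=1.584, a2=2.240, a3=1.452, a0=5.276; τ=−ln(0.0812)/5.276=0.476 → t=1.922; u2·a0=0.4511·5.276=2.380; a1=1.584 < 2.380 ≤ a1+a2=3.824 → R2 fires; P=5 Y=5 E=4 Q=6 C=7
Draw 9: a1=1.584, a2=2.240, a3=1.815, a0=5.639; τ=−ln(0.5372)/5.639=0.110 → t=2.032; u2·a0=0.1779·5.639=1.003 ≤ a1=1.584 → R1 fires; P=5 Y=5 E=3 Q=7 C=7
Draw 10: a1=1.188, a2=2.240, a3=1.815, a0=5.243; τ=−ln(0.5415)/5.243=0.117 → t=2.149; u2·a0=0.1222·5.243=0.641 ≤ a1=1.188 → R1 fires; P=5 Y=5 E=2 Q=8 C=7
Draw 11: a1=0.792, a2=2.240, a3=1.815, a0=4.847; τ=−ln(0.6256)/4.847=0.097 → t=2.246; u2·a0=0.1069·4.847=0.518 ≤ a1=0.792 → R1 fires; P=5 Y=5 E=1 Q=9 C=7
Draw 12: a1=0.396, a2=2.240, a3=1.815, a0=4.451; τ=−ln(0.2872)/4.451=0.280 → t=2.527 > T=2.34: stop.
At T=2.34: P=5 Y=5 E=1 Q=9 C=7; the largest is Q.

Dominant species at T: Q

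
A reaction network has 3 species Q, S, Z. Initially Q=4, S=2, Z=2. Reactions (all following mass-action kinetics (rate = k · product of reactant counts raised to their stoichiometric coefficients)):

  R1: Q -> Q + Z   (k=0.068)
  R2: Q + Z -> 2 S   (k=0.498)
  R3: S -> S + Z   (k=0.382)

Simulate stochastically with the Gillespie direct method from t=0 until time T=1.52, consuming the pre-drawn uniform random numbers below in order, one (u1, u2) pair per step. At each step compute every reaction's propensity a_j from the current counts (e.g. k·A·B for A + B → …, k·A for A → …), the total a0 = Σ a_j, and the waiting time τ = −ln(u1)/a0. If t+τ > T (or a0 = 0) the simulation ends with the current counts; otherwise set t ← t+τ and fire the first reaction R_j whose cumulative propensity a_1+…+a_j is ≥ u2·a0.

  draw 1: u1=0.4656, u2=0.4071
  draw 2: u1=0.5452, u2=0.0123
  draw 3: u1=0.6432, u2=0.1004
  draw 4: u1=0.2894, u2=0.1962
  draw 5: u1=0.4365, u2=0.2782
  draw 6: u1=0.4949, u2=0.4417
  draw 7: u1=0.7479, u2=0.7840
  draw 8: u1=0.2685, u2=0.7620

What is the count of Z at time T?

t=0.000: Q=4 S=2 Z=2
Draw 1: a1=0.272, a2=3.984, a3=0.764, a0=5.020; τ=−ln(0.4656)/5.020=0.152 → t=0.152; u2·a0=0.4071·5.020=2.044; a1=0.272 < 2.044 ≤ a1+a2=4.256 → R2 fires; Q=3 S=4 Z=1
Draw 2: a1=0.204, a2=1.494, a3=1.528, a0=3.226; τ=−ln(0.5452)/3.226=0.188 → t=0.340; u2·a0=0.0123·3.226=0.040 ≤ a1=0.204 → R1 fires; Q=3 S=4 Z=2
Draw 3: a1=0.204, a2=2.988, a3=1.528, a0=4.720; τ=−ln(0.6432)/4.720=0.093 → t=0.434; u2·a0=0.1004·4.720=0.474; a1=0.204 < 0.474 ≤ a1+a2=3.192 → R2 fires; Q=2 S=6 Z=1
Draw 4: a1=0.136, a2=0.996, a3=2.292, a0=3.424; τ=−ln(0.2894)/3.424=0.362 → t=0.796; u2·a0=0.1962·3.424=0.672; a1=0.136 < 0.672 ≤ a1+a2=1.132 → R2 fires; Q=1 S=8 Z=0
Draw 5: a1=0.068, a2=0.000, a3=3.056, a0=3.124; τ=−ln(0.4365)/3.124=0.265 → t=1.061; u2·a0=0.2782·3.124=0.869; a1+a2=0.068 < 0.869 ≤ a1+…+a3=3.124 → R3 fires; Q=1 S=8 Z=1
Draw 6: a1=0.068, a2=0.498, a3=3.056, a0=3.622; τ=−ln(0.4949)/3.622=0.194 → t=1.255; u2·a0=0.4417·3.622=1.600; a1+a2=0.566 < 1.600 ≤ a1+…+a3=3.622 → R3 fires; Q=1 S=8 Z=2
Draw 7: a1=0.068, a2=0.996, a3=3.056, a0=4.120; τ=−ln(0.7479)/4.120=0.071 → t=1.326; u2·a0=0.7840·4.120=3.230; a1+a2=1.064 < 3.230 ≤ a1+…+a3=4.120 → R3 fires; Q=1 S=8 Z=3
Draw 8: a1=0.068, a2=1.494, a3=3.056, a0=4.618; τ=−ln(0.2685)/4.618=0.285 → t=1.611 > T=1.52: stop.
Read off Z at T=1.52: 3

Z at T = 3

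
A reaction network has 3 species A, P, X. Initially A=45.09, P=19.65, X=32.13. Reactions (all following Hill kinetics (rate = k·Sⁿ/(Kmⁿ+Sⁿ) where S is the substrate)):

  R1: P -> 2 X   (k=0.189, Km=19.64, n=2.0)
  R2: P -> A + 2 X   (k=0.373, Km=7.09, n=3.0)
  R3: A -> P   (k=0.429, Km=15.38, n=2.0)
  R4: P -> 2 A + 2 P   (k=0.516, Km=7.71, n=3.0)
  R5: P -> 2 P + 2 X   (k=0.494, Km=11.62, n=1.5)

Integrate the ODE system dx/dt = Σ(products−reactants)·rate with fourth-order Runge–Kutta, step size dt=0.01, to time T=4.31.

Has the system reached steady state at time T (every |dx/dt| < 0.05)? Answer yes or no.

Steady state at T: no

RK4 with dt=0.01: 431 steps to T=4.31. Trajectory (selected grid times):
t=0.00: A=45.09 P=19.65 X=32.13
t=0.48: A=45.54 P=20.02 X=32.89
t=0.96: A=46.00 P=20.38 X=33.66
t=1.44: A=46.46 P=20.75 X=34.43
t=1.92: A=46.92 P=21.12 X=35.21
t=2.39: A=47.37 P=21.48 X=35.97
t=2.87: A=47.83 P=21.85 X=36.76
t=3.35: A=48.29 P=22.22 X=37.55
t=3.83: A=48.75 P=22.60 X=38.34
t=4.31: A=49.21 P=22.97 X=39.14
Rates at T: R1=0.1092, R2=0.3623, R3=0.3908, R4=0.4972, R5=0.3633
dx/dt at T (Σ net stoichiometry × rate): A=+0.9659, P=+0.7798, X=+1.6696
Largest |dx/dt| is |+1.6696| (X) ≥ 0.05 → not steady.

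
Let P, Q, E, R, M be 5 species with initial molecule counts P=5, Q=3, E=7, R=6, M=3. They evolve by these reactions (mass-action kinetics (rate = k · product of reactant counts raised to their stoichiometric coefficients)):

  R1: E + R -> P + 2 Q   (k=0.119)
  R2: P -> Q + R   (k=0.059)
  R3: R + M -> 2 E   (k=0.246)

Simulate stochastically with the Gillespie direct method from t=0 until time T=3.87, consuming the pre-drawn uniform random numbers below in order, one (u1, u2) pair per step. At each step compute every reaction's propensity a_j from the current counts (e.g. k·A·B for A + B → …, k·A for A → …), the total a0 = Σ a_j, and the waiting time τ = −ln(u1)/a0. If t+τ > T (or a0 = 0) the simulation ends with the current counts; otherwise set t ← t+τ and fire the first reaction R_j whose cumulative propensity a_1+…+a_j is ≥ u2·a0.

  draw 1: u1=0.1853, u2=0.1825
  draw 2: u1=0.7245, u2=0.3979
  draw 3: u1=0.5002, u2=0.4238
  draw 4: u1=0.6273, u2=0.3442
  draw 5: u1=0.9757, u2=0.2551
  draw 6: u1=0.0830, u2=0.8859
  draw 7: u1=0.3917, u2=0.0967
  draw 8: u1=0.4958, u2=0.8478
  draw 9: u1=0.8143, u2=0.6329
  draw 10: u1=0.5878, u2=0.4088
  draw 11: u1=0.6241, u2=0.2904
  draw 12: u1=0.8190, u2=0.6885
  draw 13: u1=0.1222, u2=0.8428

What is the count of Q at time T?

Q at T = 19

t=0.000: P=5 Q=3 E=7 R=6 M=3
Draw 1: a1=4.998, a2=0.295, a3=4.428, a0=9.721; τ=−ln(0.1853)/9.721=0.173 → t=0.173; u2·a0=0.1825·9.721=1.774 ≤ a1=4.998 → R1 fires; P=6 Q=5 E=6 R=5 M=3
Draw 2: a1=3.570, a2=0.354, a3=3.690, a0=7.614; τ=−ln(0.7245)/7.614=0.042 → t=0.216; u2·a0=0.3979·7.614=3.030 ≤ a1=3.570 → R1 fires; P=7 Q=7 E=5 R=4 M=3
Draw 3: a1=2.380, a2=0.413, a3=2.952, a0=5.745; τ=−ln(0.5002)/5.745=0.121 → t=0.336; u2·a0=0.4238·5.745=2.435; a1=2.380 < 2.435 ≤ a1+a2=2.793 → R2 fires; P=6 Q=8 E=5 R=5 M=3
Draw 4: a1=2.975, a2=0.354, a3=3.690, a0=7.019; τ=−ln(0.6273)/7.019=0.066 → t=0.403; u2·a0=0.3442·7.019=2.416 ≤ a1=2.975 → R1 fires; P=7 Q=10 E=4 R=4 M=3
Draw 5: a1=1.904, a2=0.413, a3=2.952, a0=5.269; τ=−ln(0.9757)/5.269=0.005 → t=0.407; u2·a0=0.2551·5.269=1.344 ≤ a1=1.904 → R1 fires; P=8 Q=12 E=3 R=3 M=3
Draw 6: a1=1.071, a2=0.472, a3=2.214, a0=3.757; τ=−ln(0.0830)/3.757=0.662 → t=1.070; u2·a0=0.8859·3.757=3.328; a1+a2=1.543 < 3.328 ≤ a1+…+a3=3.757 → R3 fires; P=8 Q=12 E=5 R=2 M=2
Draw 7: a1=1.190, a2=0.472, a3=0.984, a0=2.646; τ=−ln(0.3917)/2.646=0.354 → t=1.424; u2·a0=0.0967·2.646=0.256 ≤ a1=1.190 → R1 fires; P=9 Q=14 E=4 R=1 M=2
Draw 8: a1=0.476, a2=0.531, a3=0.492, a0=1.499; τ=−ln(0.4958)/1.499=0.468 → t=1.892; u2·a0=0.8478·1.499=1.271; a1+a2=1.007 < 1.271 ≤ a1+…+a3=1.499 → R3 fires; P=9 Q=14 E=6 R=0 M=1
Draw 9: a1=0.000, a2=0.531, a3=0.000, a0=0.531; τ=−ln(0.8143)/0.531=0.387 → t=2.279; u2·a0=0.6329·0.531=0.336; a1=0.000 < 0.336 ≤ a1+a2=0.531 → R2 fires; P=8 Q=15 E=6 R=1 M=1
Draw 10: a1=0.714, a2=0.472, a3=0.246, a0=1.432; τ=−ln(0.5878)/1.432=0.371 → t=2.650; u2·a0=0.4088·1.432=0.585 ≤ a1=0.714 → R1 fires; P=9 Q=17 E=5 R=0 M=1
Draw 11: a1=0.000, a2=0.531, a3=0.000, a0=0.531; τ=−ln(0.6241)/0.531=0.888 → t=3.538; u2·a0=0.2904·0.531=0.154; a1=0.000 < 0.154 ≤ a1+a2=0.531 → R2 fires; P=8 Q=18 E=5 R=1 M=1
Draw 12: a1=0.595, a2=0.472, a3=0.246, a0=1.313; τ=−ln(0.8190)/1.313=0.152 → t=3.690; u2·a0=0.6885·1.313=0.904; a1=0.595 < 0.904 ≤ a1+a2=1.067 → R2 fires; P=7 Q=19 E=5 R=2 M=1
Draw 13: a1=1.190, a2=0.413, a3=0.492, a0=2.095; τ=−ln(0.1222)/2.095=1.003 → t=4.693 > T=3.87: stop.
Read off Q at T=3.87: 19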